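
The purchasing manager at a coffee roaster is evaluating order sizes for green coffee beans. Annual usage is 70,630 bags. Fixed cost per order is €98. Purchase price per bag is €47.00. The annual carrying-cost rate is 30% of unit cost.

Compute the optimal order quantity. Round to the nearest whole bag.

991 bags

H = i·C = 0.3 × €47 = €14.1000 per bag-year
EOQ = √(2DS/H) = √(2 × 70,630 × 98 / 14.1)
    = √(981,807.09) ≈ 990.86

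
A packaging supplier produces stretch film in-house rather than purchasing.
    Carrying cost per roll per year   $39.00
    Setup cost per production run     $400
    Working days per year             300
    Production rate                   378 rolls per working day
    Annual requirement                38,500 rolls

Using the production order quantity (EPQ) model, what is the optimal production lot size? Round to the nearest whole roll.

Daily demand d = 38,500/300 = 128.333; p = 378; 1 − d/p = 0.66049
EPQ = √(2DS / (H(1 − d/p)))
    = √(2 × 38,500 × 400 / (39 × 0.66049)) ≈ 1,093.47

1,093 rolls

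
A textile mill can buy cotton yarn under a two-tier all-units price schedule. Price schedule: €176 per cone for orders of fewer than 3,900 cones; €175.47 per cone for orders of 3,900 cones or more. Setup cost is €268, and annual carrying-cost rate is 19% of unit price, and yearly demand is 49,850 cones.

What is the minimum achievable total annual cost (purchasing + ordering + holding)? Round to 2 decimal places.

€8,803,491.53

H₁ = 19%×€176 = €33.4400;  H₂ = 19%×€175.47 = €33.3393
EOQ₁ = √(2×49,850×268/33.4400) = 893.89  (< 3,900, feasible at tier 1)
EOQ₂ = √(2×49,850×268/33.3393) = 895.23  (< 3,900 → use Q = 3,900 at tier-2 price)
TC(tier 1 (EOQ₁), Q≈893.9) = €8,803,491.53
TC(tier 2, Q≈3,900.0) = €8,815,616.72
Minimum at tier 1 (EOQ₁): €8,803,491.53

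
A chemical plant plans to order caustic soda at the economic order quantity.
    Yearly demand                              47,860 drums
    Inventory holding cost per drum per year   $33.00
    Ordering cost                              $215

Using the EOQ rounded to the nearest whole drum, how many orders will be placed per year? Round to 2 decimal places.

60.58 orders per year

EOQ = √(2DS/H) = √(2 × 47,860 × 215 / 33)
    = √(623,630.30) ≈ 789.70 → Q = 790
Orders per year = D/Q = 47,860 / 790 = 60.582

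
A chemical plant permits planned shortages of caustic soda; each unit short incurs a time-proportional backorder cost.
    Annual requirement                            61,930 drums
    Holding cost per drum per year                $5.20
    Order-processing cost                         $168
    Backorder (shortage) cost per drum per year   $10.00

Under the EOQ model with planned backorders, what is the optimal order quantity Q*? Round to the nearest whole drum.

2,466 drums

Basic EOQ = √(2·61,930·168/5.2) = 2,000.408
Backorder adjustment √((H+b)/b) = √((5.2+10)/10) = 1.2329
Q* = 2,000.408 × 1.2329 ≈ 2,466.27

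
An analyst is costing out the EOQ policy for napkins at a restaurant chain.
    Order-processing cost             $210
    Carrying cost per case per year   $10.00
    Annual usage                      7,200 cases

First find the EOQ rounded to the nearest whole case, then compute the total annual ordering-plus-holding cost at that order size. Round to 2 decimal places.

$5,499.09

2DS/H = 2·7,200·210/10 = 302,400.00
EOQ = √302,400.00 ≈ 549.91 → Q = 550 cases
Orders/yr = 7,200/550 = 13.091; ordering cost = 13.091 × $210 = $2,749.09
Average inventory = 550/2 = 275; holding cost = 275 × $10 = $2,750.00
Total = $2,749.09 + $2,750.00 = $5,499.09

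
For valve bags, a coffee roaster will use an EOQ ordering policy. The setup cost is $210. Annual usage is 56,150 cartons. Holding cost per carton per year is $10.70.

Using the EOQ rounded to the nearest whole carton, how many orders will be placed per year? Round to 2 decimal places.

37.81 orders per year

2DS/H = 2·56,150·210/10.7 = 2,204,018.69
EOQ = √2,204,018.69 ≈ 1,484.59 → Q = 1,485
Orders per year = D/Q = 56,150 / 1,485 = 37.811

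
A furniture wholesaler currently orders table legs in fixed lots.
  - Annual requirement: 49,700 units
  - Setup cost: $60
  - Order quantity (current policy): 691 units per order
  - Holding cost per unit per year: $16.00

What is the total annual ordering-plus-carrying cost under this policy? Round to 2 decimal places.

Annual ordering cost = (D/Q)·S = (49,700/691) × 60 = $4,315.48
Annual holding cost  = (Q/2)·H = (691/2) × 16 = $5,528.00
Total = $4,315.48 + $5,528.00 = $9,843.48

$9,843.48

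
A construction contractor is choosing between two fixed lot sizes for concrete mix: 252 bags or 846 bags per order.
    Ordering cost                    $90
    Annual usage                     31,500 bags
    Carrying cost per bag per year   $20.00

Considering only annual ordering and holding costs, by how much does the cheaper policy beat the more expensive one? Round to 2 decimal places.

$1,958.94

TC(Q) = (D/Q)S + (Q/2)H
TC(252) = (31,500/252)×90 + (252/2)×20 = $13,770.00
TC(846) = (31,500/846)×90 + (846/2)×20 = $11,811.06
Lots of 846 are cheaper by $1,958.94.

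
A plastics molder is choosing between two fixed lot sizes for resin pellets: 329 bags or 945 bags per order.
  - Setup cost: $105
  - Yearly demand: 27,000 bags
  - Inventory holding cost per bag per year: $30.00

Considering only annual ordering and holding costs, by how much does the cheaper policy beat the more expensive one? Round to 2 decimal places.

$3,622.98

TC(Q) = (D/Q)S + (Q/2)H
TC(329) = (27,000/329)×105 + (329/2)×30 = $13,552.02
TC(945) = (27,000/945)×105 + (945/2)×30 = $17,175.00
|ΔTC| = |$13,552.02 − $17,175.00| = $3,622.98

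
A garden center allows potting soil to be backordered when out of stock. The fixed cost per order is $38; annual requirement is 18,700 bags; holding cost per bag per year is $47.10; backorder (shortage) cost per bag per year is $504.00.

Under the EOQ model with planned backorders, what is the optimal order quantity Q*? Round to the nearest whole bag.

Q* = √(2DS/H) · √((H + b)/b)
   = √(2 × 18,700 × 38 / 47.1) · √((47.1 + 504) / 504)
   = 173.707 × 1.0457 ≈ 181.64

182 bags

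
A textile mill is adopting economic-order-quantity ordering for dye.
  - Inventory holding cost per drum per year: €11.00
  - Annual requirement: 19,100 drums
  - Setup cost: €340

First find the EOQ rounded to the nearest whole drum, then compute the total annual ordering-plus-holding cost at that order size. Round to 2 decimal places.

€11,952.74

Q* = √(2·D·S / H) = √(2·19,100·340 / 11) = √1,180,727.3 ≈ 1,086.61 → Q = 1,087 drums
Annual ordering cost = (D/Q)·S = (19,100/1,087) × 340 = €5,974.24
Annual holding cost  = (Q/2)·H = (1,087/2) × 11 = €5,978.50
Total = €5,974.24 + €5,978.50 = €11,952.74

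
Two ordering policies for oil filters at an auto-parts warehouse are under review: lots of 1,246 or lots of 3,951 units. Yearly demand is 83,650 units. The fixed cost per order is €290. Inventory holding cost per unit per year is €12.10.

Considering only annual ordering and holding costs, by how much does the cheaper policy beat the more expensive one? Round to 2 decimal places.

€3,035.99

TC(Q) = (D/Q)S + (Q/2)H
TC(1,246) = (83,650/1,246)×290 + (1,246/2)×12.1 = €27,007.40
TC(3,951) = (83,650/3,951)×290 + (3,951/2)×12.1 = €30,043.39
Lots of 1,246 are cheaper by €3,035.99.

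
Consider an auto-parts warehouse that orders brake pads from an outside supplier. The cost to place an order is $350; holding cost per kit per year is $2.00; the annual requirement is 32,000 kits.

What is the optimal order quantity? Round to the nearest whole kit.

3,347 kits

Optimal lot size Q* = (2 × 32,000 × $350 / $2)^½ ≈ 3,346.64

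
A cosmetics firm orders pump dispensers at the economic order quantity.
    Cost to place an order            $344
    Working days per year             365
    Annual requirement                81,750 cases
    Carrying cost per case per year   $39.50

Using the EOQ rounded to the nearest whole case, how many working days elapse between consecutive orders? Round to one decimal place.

Optimal lot size Q* = (2 × 81,750 × $344 / $39.5)^½ ≈ 1,193.27 → Q = 1,193 cases
T = Q/D × 365 days = 1,193/81,750 × 365 = 5.327 days

5.3 days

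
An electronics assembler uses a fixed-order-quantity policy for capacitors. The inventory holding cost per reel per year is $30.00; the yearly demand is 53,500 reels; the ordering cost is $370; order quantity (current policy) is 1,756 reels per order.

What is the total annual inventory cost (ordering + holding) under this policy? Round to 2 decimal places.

$37,612.78

Ordering: D/Q × S = 53,500/1,756 × $370 = $11,272.78
Holding:  Q/2 × H = 1,756/2 × $30 = $26,340.00
Total = $11,272.78 + $26,340.00 = $37,612.78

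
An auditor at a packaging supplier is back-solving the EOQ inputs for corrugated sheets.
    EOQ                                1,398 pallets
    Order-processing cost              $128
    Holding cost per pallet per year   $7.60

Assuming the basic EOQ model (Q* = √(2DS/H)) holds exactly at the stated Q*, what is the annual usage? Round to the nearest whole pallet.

EOQ relation: Q² = 2DS/H, so rearrange for the unknown.
D = Q²H / (2S) = 1,398² × 7.6 / (2 × 128) = 58,021.37

58,021 pallets per year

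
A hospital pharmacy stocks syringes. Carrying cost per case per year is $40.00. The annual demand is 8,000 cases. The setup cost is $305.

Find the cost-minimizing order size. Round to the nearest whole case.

2DS/H = 2·8,000·305/40 = 122,000.00
EOQ = √122,000.00 ≈ 349.28

349 cases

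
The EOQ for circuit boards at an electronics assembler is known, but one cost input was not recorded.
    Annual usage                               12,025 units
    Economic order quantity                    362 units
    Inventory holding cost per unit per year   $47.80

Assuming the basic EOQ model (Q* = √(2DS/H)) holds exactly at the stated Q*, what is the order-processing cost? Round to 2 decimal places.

EOQ relation: Q² = 2DS/H, so rearrange for the unknown.
S = Q²H / (2D) = 362² × 47.8 / (2 × 12,025) = 260.4534

$260.45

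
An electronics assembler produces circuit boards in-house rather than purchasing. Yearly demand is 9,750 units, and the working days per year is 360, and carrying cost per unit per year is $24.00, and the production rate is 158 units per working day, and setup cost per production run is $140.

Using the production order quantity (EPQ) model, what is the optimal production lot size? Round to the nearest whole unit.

d = 9,750/360 = 27.0833 units/day;  effective holding cost H(1 − d/p) = 24·(1 − 27.0833/158) = 19.88608
Q* = √(2DS / H_eff) = √(2·9,750·140 / 19.88608) ≈ 370.52

371 units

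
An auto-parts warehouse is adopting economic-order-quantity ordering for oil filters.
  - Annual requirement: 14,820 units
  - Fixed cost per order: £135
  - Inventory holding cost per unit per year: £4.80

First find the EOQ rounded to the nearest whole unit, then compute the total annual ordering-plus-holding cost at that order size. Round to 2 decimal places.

EOQ = √(2DS/H) = √(2 × 14,820 × 135 / 4.8)
    = √(833,625.00) ≈ 913.03 → Q = 913 units
Orders/yr = 14,820/913 = 16.232; ordering cost = 16.232 × £135 = £2,191.35
Average inventory = 913/2 = 456.5; holding cost = 456.5 × £4.8 = £2,191.20
Total = £2,191.35 + £2,191.20 = £4,382.55

£4,382.55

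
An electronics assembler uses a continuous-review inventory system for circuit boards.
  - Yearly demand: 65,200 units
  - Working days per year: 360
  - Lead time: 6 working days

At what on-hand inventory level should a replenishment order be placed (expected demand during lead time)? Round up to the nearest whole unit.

1,087 units

Daily demand d = 65,200 / 360 = 181.111 units/day
Demand during lead time = 181.111 × 6 = 1,086.67
Reorder point = 1,086.67 → round up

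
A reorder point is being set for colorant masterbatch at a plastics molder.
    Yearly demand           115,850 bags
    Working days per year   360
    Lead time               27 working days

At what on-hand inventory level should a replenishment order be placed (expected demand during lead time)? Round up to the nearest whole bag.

8,689 bags

Daily demand d = 115,850 / 360 = 321.806 bags/day
Demand during lead time = 321.806 × 27 = 8,688.75
Reorder point = 8,688.75 → round up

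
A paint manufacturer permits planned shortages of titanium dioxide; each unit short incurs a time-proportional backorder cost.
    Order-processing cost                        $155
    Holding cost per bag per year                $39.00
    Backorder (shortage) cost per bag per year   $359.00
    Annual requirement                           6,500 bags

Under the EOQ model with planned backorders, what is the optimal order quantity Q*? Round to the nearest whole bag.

239 bags

Basic EOQ = √(2·6,500·155/39) = 227.303
Backorder adjustment √((H+b)/b) = √((39+359)/359) = 1.0529
Q* = 227.303 × 1.0529 ≈ 239.33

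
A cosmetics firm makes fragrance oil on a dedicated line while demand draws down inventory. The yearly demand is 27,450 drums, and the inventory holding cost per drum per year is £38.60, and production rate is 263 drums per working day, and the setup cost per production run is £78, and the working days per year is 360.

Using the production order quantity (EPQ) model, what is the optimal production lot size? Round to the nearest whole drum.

Daily demand d = 27,450/360 = 76.250; p = 263; 1 − d/p = 0.71008
EPQ = √(2DS / (H(1 − d/p)))
    = √(2 × 27,450 × 78 / (38.6 × 0.71008)) ≈ 395.26

395 drums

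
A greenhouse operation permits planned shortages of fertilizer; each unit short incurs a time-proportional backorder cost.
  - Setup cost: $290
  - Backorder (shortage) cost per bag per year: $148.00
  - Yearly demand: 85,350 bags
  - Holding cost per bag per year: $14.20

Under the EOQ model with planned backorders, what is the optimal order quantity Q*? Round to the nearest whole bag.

1,955 bags

Basic EOQ = √(2·85,350·290/14.2) = 1,867.117
Backorder adjustment √((H+b)/b) = √((14.2+148)/148) = 1.0469
Q* = 1,867.117 × 1.0469 ≈ 1,954.64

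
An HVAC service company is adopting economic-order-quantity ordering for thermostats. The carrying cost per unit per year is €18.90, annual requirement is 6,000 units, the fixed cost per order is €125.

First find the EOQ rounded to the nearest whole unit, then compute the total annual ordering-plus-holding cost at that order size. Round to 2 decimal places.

€5,324.47

Q* = √(2·D·S / H) = √(2·6,000·125 / 18.9) = √79,365.1 ≈ 281.72 → Q = 282 units
Annual ordering cost = (D/Q)·S = (6,000/282) × 125 = €2,659.57
Annual holding cost  = (Q/2)·H = (282/2) × 18.9 = €2,664.90
Total = €2,659.57 + €2,664.90 = €5,324.47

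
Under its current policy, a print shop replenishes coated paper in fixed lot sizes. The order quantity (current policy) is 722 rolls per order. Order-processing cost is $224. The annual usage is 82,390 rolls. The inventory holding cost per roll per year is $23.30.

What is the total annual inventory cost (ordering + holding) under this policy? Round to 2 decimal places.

$33,972.74

Ordering: D/Q × S = 82,390/722 × $224 = $25,561.44
Holding:  Q/2 × H = 722/2 × $23.3 = $8,411.30
Total = $25,561.44 + $8,411.30 = $33,972.74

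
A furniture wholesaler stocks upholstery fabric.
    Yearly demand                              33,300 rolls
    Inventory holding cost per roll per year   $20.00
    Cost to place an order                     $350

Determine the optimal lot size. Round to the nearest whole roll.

1,080 rolls

Optimal lot size Q* = (2 × 33,300 × $350 / $20)^½ ≈ 1,079.58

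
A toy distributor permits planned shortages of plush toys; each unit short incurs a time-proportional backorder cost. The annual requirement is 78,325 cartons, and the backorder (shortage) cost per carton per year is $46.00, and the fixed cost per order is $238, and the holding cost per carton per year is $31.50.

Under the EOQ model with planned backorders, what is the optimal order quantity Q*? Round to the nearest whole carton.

Basic EOQ = √(2·78,325·238/31.5) = 1,087.924
Backorder adjustment √((H+b)/b) = √((31.5+46)/46) = 1.2980
Q* = 1,087.924 × 1.2980 ≈ 1,412.12

1,412 cartons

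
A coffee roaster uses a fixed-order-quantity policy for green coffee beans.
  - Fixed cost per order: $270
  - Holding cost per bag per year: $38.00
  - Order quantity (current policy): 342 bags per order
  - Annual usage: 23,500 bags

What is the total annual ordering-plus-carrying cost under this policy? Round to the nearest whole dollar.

Ordering: D/Q × S = 23,500/342 × $270 = $18,552.63
Holding:  Q/2 × H = 342/2 × $38 = $6,498.00
Total = $18,552.63 + $6,498.00 = $25,050.63

$25,051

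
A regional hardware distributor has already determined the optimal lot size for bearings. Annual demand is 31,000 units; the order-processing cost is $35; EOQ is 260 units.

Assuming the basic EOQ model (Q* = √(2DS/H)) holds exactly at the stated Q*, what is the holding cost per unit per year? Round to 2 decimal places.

EOQ relation: Q² = 2DS/H, so rearrange for the unknown.
H = 2DS / Q² = 2 × 31,000 × 35 / 260² = 32.1006

$32.10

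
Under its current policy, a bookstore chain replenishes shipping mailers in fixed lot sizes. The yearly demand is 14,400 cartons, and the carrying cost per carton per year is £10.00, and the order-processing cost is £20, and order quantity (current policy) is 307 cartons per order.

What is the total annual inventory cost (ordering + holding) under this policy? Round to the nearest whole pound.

Orders/yr = 14,400/307 = 46.906; ordering cost = 46.906 × £20 = £938.11
Average inventory = 307/2 = 153.5; holding cost = 153.5 × £10 = £1,535.00
Total = £938.11 + £1,535.00 = £2,473.11

£2,473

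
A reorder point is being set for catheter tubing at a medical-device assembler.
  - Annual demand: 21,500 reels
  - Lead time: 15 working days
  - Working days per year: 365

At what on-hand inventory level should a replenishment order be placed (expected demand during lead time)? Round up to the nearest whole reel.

884 reels

Daily demand d = 21,500 / 365 = 58.904 reels/day
Demand during lead time = 58.904 × 15 = 883.56
Reorder point = 883.56 → round up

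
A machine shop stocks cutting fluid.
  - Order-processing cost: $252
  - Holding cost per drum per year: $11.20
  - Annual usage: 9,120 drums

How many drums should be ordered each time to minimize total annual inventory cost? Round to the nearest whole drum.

641 drums

2DS/H = 2·9,120·252/11.2 = 410,400.00
EOQ = √410,400.00 ≈ 640.62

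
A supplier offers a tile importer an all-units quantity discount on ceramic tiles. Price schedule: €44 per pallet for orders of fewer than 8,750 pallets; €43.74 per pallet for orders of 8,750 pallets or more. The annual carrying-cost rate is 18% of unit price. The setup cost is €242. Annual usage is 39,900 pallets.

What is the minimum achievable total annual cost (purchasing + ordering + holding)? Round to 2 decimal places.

€1,767,967.21

H₁ = 18%×€44 = €7.9200;  H₂ = 18%×€43.74 = €7.8732
EOQ₁ = √(2×39,900×242/7.9200) = 1,561.52  (< 8,750, feasible at tier 1)
EOQ₂ = √(2×39,900×242/7.8732) = 1,566.15  (< 8,750 → use Q = 8,750 at tier-2 price)
TC(tier 1 (EOQ₁), Q≈1,561.5) = €1,767,967.21
TC(tier 2, Q≈8,750.0) = €1,780,774.77
Minimum at tier 1 (EOQ₁): €1,767,967.21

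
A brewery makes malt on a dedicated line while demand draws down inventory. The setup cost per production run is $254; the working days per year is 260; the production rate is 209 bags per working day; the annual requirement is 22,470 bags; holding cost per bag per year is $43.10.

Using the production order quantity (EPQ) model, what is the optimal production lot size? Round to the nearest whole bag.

d = 22,470/260 = 86.4231 bags/day;  effective holding cost H(1 − d/p) = 43.1·(1 − 86.4231/209) = 25.27782
Q* = √(2DS / H_eff) = √(2·22,470·254 / 25.27782) ≈ 671.99

672 bags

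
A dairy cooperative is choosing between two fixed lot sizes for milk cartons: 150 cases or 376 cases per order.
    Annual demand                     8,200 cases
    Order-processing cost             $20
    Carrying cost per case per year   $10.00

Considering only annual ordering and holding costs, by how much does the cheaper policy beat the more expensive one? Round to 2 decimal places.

$472.84

Annual cost at Q: ordering D·S/Q plus holding Q·H/2.
TC(150) = (8,200/150)×20 + (150/2)×10 = $1,843.33
TC(376) = (8,200/376)×20 + (376/2)×10 = $2,316.17
Lots of 150 are cheaper by $472.84.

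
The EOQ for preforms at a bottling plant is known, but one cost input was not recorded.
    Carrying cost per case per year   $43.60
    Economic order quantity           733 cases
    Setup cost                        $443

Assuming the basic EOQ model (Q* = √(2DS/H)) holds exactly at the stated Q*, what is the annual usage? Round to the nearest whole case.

Since Q* = (2DS/H)^½, squaring gives Q*²·H = 2DS.
D = Q²H / (2S) = 733² × 43.6 / (2 × 443) = 26,439.96

26,440 cases per year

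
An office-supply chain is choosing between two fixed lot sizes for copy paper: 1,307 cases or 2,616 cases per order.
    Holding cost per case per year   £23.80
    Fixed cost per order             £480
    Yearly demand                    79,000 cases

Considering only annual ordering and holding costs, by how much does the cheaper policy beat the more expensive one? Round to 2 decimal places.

£1,059.51

Annual cost at Q: ordering D·S/Q plus holding Q·H/2.
TC(1,307) = (79,000/1,307)×480 + (1,307/2)×23.8 = £44,566.31
TC(2,616) = (79,000/2,616)×480 + (2,616/2)×23.8 = £45,625.81
Cheaper: Q = 1,307.  Difference = £1,059.51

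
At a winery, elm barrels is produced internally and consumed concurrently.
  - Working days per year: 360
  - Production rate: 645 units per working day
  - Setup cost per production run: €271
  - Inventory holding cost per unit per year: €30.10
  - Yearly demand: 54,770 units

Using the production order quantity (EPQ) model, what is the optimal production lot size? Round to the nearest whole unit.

1,136 units

Daily demand d = 54,770/360 = 152.139; p = 645; 1 − d/p = 0.76413
EPQ = √(2DS / (H(1 − d/p)))
    = √(2 × 54,770 × 271 / (30.1 × 0.76413)) ≈ 1,136.07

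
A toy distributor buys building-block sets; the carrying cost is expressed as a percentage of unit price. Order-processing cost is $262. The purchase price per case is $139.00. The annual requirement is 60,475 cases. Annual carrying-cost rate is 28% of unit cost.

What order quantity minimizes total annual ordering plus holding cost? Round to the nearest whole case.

902 cases

Holding cost per case per year: H = 28% × $139 = $38.9200
2DS/H = 2·60,475·262/38.92 = 814,206.06
EOQ = √814,206.06 ≈ 902.33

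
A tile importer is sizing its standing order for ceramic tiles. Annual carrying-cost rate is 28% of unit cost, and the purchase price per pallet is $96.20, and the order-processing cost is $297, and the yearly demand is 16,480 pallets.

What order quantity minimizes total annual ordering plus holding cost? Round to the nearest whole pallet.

603 pallets

Carrying cost H = $96.2 × 28% = $26.9360/pallet/yr
2DS/H = 2·16,480·297/26.936 = 363,421.44
EOQ = √363,421.44 ≈ 602.84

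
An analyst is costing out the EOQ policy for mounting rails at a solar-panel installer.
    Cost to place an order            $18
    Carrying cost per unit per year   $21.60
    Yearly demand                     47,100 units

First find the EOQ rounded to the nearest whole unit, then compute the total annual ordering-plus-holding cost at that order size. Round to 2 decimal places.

$6,051.86

Optimal lot size Q* = (2 × 47,100 × $18 / $21.6)^½ ≈ 280.18 → Q = 280 units
Ordering: D/Q × S = 47,100/280 × $18 = $3,027.86
Holding:  Q/2 × H = 280/2 × $21.6 = $3,024.00
Total = $3,027.86 + $3,024.00 = $6,051.86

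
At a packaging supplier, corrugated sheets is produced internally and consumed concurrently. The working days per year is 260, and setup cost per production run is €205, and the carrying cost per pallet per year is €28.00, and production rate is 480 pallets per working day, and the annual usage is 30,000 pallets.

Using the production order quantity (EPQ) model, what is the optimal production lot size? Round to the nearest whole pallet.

d = 30,000/260 = 115.3846 pallets/day;  effective holding cost H(1 − d/p) = 28·(1 − 115.3846/480) = 21.26923
Q* = √(2DS / H_eff) = √(2·30,000·205 / 21.26923) ≈ 760.46

760 pallets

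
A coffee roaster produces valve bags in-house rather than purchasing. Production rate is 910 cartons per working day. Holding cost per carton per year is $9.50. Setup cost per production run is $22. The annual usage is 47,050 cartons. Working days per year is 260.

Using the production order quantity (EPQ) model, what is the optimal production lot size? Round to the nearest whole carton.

d = 47,050/260 = 180.9615 cartons/day;  effective holding cost H(1 − d/p) = 9.5·(1 − 180.9615/910) = 7.61084
Q* = √(2DS / H_eff) = √(2·47,050·22 / 7.61084) ≈ 521.54

522 cartons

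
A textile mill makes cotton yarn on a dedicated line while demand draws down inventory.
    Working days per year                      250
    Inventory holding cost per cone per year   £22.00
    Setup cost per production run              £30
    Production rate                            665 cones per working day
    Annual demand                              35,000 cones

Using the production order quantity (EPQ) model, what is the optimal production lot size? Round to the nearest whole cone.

348 cones

d = 35,000/250 = 140.0000 cones/day;  effective holding cost H(1 − d/p) = 22·(1 − 140.0000/665) = 17.36842
Q* = √(2DS / H_eff) = √(2·35,000·30 / 17.36842) ≈ 347.72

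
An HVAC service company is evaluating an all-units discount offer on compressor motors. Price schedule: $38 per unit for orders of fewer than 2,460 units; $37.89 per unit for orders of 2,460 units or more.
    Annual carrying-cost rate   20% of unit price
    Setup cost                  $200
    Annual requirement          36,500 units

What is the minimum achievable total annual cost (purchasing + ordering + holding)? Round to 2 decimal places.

H₁ = 20%×$38 = $7.6000;  H₂ = 20%×$37.89 = $7.5780
EOQ₁ = √(2×36,500×200/7.6000) = 1,386.02  (< 2,460, feasible at tier 1)
EOQ₂ = √(2×36,500×200/7.5780) = 1,388.03  (< 2,460 → use Q = 2,460 at tier-2 price)
TC(tier 1 (EOQ₁), Q≈1,386.0) = $1,397,533.76
TC(tier 2, Q≈2,460.0) = $1,395,273.42
Minimum at tier 2: $1,395,273.42

$1,395,273.42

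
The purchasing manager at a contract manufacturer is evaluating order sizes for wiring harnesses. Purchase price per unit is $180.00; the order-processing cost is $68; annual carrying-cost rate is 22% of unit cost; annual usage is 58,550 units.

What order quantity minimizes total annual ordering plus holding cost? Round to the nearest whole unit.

448 units

H = i·C = 0.22 × $180 = $39.6000 per unit-year
Q* = √(2·D·S / H) = √(2·58,550·68 / 39.6) = √201,080.8 ≈ 448.42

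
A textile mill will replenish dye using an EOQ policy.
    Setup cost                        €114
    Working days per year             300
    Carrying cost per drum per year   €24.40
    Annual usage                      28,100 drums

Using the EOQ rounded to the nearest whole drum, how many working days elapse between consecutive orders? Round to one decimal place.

5.5 days

Q* = √(2·D·S / H) = √(2·28,100·114 / 24.4) = √262,573.8 ≈ 512.42 → Q = 512 drums
Days between orders = 300 / (D/Q) = 300 / 54.883 ≈ 5.466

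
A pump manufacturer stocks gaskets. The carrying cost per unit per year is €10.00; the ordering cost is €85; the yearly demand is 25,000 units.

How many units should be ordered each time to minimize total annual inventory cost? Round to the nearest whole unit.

652 units

2DS/H = 2·25,000·85/10 = 425,000.00
EOQ = √425,000.00 ≈ 651.92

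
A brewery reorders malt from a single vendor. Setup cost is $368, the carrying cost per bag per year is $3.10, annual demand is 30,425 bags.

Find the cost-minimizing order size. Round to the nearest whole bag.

Q* = √(2·D·S / H) = √(2·30,425·368 / 3.1) = √7,223,483.9 ≈ 2,687.65

2,688 bags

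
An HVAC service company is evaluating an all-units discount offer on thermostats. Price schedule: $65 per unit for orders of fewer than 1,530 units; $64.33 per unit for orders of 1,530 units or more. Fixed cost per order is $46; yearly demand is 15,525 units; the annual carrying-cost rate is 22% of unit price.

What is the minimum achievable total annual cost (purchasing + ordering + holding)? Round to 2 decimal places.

H₁ = 22%×$65 = $14.3000;  H₂ = 22%×$64.33 = $14.1526
EOQ₁ = √(2×15,525×46/14.3000) = 316.04  (< 1,530, feasible at tier 1)
EOQ₂ = √(2×15,525×46/14.1526) = 317.68  (< 1,530 → use Q = 1,530 at tier-2 price)
TC(tier 1 (EOQ₁), Q≈316.0) = $1,013,644.37
TC(tier 2, Q≈1,530.0) = $1,010,016.75
Minimum at tier 2: $1,010,016.75

$1,010,016.75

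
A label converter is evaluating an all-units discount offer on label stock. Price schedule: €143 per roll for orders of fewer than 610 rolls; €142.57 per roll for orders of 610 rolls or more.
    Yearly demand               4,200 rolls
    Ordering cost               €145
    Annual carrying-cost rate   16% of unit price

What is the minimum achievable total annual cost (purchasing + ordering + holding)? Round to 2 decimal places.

€605,879.00

H₁ = 16%×€143 = €22.8800;  H₂ = 16%×€142.57 = €22.8112
EOQ₁ = √(2×4,200×145/22.8800) = 230.73  (< 610, feasible at tier 1)
EOQ₂ = √(2×4,200×145/22.8112) = 231.07  (< 610 → use Q = 610 at tier-2 price)
TC(tier 1 (EOQ₁), Q≈230.7) = €605,879.00
TC(tier 2, Q≈610.0) = €606,749.78
Minimum at tier 1 (EOQ₁): €605,879.00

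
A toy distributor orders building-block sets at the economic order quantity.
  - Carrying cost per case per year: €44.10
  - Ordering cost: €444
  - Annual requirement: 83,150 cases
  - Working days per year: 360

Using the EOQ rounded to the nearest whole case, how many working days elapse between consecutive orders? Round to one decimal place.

5.6 days

2DS/H = 2·83,150·444/44.1 = 1,674,312.93
EOQ = √1,674,312.93 ≈ 1,293.95 → Q = 1,294 cases
Days between orders = 360 / (D/Q) = 360 / 64.258 ≈ 5.602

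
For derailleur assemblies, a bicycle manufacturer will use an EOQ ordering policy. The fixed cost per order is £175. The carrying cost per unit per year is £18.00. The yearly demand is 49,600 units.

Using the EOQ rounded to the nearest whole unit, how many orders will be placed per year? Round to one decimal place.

2DS/H = 2·49,600·175/18 = 964,444.44
EOQ = √964,444.44 ≈ 982.06 → Q = 982
N = D/Q = 49,600/982 ≈ 50.509 orders/yr

50.5 orders per year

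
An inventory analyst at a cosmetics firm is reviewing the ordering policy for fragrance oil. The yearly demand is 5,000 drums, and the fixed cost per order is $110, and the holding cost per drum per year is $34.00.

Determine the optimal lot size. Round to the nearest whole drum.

180 drums

EOQ = √(2DS/H) = √(2 × 5,000 × 110 / 34)
    = √(32,352.94) ≈ 179.87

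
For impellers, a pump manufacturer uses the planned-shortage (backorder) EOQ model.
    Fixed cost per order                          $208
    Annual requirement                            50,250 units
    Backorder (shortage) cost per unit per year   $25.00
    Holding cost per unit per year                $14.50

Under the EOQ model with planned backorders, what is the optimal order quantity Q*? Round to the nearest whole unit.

1,509 units

Q* = √(2DS/H) · √((H + b)/b)
   = √(2 × 50,250 × 208 / 14.5) · √((14.5 + 25) / 25)
   = 1,200.689 × 1.2570 ≈ 1,509.24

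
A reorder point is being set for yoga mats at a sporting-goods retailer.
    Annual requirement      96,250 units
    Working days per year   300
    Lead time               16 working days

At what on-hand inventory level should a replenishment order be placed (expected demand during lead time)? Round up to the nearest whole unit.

Daily demand d = 96,250 / 300 = 320.833 units/day
Demand during lead time = 320.833 × 16 = 5,133.33
Reorder point = 5,133.33 → round up

5,134 units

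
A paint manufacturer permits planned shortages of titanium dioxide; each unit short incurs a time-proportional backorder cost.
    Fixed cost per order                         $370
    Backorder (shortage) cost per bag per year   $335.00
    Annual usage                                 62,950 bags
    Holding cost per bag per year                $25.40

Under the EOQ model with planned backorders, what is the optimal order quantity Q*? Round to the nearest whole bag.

1,405 bags

Basic EOQ = √(2·62,950·370/25.4) = 1,354.244
Backorder adjustment √((H+b)/b) = √((25.4+335)/335) = 1.0372
Q* = 1,354.244 × 1.0372 ≈ 1,404.65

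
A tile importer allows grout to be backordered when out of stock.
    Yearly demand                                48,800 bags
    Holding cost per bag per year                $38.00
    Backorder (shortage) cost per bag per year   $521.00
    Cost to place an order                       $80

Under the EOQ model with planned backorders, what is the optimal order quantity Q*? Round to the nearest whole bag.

Basic EOQ = √(2·48,800·80/38) = 453.292
Backorder adjustment √((H+b)/b) = √((38+521)/521) = 1.0358
Q* = 453.292 × 1.0358 ≈ 469.53

470 bags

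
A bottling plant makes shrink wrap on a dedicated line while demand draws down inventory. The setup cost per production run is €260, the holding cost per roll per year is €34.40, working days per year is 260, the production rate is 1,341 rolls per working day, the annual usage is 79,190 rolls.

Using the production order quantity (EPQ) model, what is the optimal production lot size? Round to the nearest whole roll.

1,245 rolls

d = 79,190/260 = 304.5769 rolls/day;  effective holding cost H(1 − d/p) = 34.4·(1 − 304.5769/1341) = 26.58684
Q* = √(2DS / H_eff) = √(2·79,190·260 / 26.58684) ≈ 1,244.52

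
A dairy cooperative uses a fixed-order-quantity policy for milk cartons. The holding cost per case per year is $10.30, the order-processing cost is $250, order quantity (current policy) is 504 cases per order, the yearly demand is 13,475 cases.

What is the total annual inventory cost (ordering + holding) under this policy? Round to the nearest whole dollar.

Annual ordering cost = (D/Q)·S = (13,475/504) × 250 = $6,684.03
Annual holding cost  = (Q/2)·H = (504/2) × 10.3 = $2,595.60
Total = $6,684.03 + $2,595.60 = $9,279.63

$9,280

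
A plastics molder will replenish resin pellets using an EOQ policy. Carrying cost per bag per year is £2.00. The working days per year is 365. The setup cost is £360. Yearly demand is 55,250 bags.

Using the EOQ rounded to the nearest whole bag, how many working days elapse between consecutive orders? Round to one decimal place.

29.5 days

Optimal lot size Q* = (2 × 55,250 × £360 / £2)^½ ≈ 4,459.82 → Q = 4,460 bags
Days between orders = 365 / (D/Q) = 365 / 12.388 ≈ 29.464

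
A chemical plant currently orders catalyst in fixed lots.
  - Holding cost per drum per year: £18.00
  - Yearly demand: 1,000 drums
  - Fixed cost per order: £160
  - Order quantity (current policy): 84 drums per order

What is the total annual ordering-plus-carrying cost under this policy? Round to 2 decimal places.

Annual ordering cost = (D/Q)·S = (1,000/84) × 160 = £1,904.76
Annual holding cost  = (Q/2)·H = (84/2) × 18 = £756.00
Total = £1,904.76 + £756.00 = £2,660.76

£2,660.76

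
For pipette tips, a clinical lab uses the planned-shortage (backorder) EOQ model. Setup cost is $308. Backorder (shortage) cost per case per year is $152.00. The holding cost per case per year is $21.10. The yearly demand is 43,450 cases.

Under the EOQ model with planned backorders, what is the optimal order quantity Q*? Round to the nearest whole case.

Q* = √(2DS/H) · √((H + b)/b)
   = √(2 × 43,450 × 308 / 21.1) · √((21.1 + 152) / 152)
   = 1,126.274 × 1.0672 ≈ 1,201.91

1,202 cases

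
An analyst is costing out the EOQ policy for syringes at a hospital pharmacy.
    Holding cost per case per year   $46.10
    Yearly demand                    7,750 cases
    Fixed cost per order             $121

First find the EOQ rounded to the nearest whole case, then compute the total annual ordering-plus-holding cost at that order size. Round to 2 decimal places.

$9,298.43

Optimal lot size Q* = (2 × 7,750 × $121 / $46.1)^½ ≈ 201.70 → Q = 202 cases
Annual ordering cost = (D/Q)·S = (7,750/202) × 121 = $4,642.33
Annual holding cost  = (Q/2)·H = (202/2) × 46.1 = $4,656.10
Total = $4,642.33 + $4,656.10 = $9,298.43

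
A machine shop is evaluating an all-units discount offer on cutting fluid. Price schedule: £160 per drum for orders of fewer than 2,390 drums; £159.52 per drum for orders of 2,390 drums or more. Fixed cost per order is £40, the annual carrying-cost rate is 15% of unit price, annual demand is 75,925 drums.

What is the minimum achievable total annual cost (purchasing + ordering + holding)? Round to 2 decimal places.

£12,141,420.67

H₁ = 15%×£160 = £24.0000;  H₂ = 15%×£159.52 = £23.9280
EOQ₁ = √(2×75,925×40/24.0000) = 503.07  (< 2,390, feasible at tier 1)
EOQ₂ = √(2×75,925×40/23.9280) = 503.83  (< 2,390 → use Q = 2,390 at tier-2 price)
TC(tier 1 (EOQ₁), Q≈503.1) = £12,160,073.77
TC(tier 2, Q≈2,390.0) = £12,141,420.67
Minimum at tier 2: £12,141,420.67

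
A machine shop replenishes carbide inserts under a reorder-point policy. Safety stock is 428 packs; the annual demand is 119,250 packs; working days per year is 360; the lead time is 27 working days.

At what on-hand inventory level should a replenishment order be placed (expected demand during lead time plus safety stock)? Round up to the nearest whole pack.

Daily demand d = 119,250 / 360 = 331.250 packs/day
Demand during lead time = 331.250 × 27 = 8,943.75
Reorder point = 8,943.75 + 428 = 9,371.75 → round up

9,372 packs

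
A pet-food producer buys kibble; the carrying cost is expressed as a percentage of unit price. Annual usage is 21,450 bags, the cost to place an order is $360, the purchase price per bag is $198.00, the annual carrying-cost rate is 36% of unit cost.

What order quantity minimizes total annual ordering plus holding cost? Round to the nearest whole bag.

465 bags

Holding cost per bag per year: H = 36% × $198 = $71.2800
EOQ = √(2DS/H) = √(2 × 21,450 × 360 / 71.28)
    = √(216,666.67) ≈ 465.47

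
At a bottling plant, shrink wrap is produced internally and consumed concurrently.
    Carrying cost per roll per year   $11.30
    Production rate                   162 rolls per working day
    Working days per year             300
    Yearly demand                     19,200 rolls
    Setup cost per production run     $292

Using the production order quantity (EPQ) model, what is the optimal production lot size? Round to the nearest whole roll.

1,281 rolls

Daily demand d = 19,200/300 = 64.000; p = 162; 1 − d/p = 0.60494
EPQ = √(2DS / (H(1 − d/p)))
    = √(2 × 19,200 × 292 / (11.3 × 0.60494)) ≈ 1,280.74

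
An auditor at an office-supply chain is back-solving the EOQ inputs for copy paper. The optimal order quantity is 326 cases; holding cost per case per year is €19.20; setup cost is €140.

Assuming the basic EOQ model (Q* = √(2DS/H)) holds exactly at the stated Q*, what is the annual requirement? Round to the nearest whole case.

7,287 cases per year

EOQ relation: Q² = 2DS/H, so rearrange for the unknown.
D = Q²H / (2S) = 326² × 19.2 / (2 × 140) = 7,287.50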